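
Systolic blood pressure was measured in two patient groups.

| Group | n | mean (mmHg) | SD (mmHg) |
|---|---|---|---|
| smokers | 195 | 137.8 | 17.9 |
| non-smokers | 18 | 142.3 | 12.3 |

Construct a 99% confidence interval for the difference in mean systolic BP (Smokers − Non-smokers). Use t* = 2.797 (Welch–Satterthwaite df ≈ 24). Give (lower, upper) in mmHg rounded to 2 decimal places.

Per-group SEs: s₁/√n₁ = 17.9/√195 = 1.2818, s₂/√n₂ = 12.3/√18 = 2.8991.
Unpooled SE of the difference: √(1.64301124 + 8.40478081) = 3.1698.
Margin of error = t* · SE = 2.797 × 3.1698 = 8.8659.
x̄₁ − x̄₂ = 137.8 − 142.3 = -4.5000.
CI: -4.5000 ± 8.8659 = (-13.37, 4.37).

(-13.37, 4.37)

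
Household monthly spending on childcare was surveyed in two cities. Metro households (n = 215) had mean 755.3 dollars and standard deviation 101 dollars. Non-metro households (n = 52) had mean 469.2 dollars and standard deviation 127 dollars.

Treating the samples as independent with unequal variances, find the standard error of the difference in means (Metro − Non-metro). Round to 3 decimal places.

Standard errors of each mean: 101/√215 = 6.8881 and 127/√52 = 17.6117.
SE(x̄₁ − x̄₂) = √(6.8881² + 17.6117²) = 18.9108 for independent samples with unequal variances.

18.911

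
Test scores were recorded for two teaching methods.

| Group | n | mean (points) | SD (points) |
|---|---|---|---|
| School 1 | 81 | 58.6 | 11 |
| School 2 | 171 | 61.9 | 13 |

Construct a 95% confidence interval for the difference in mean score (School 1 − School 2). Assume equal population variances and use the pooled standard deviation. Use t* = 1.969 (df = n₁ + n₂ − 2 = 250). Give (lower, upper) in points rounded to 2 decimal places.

Pooled variance s_p² = [80·11² + 170·13²] / (81+171−2) = 153.6400, so s_p = 12.3952.
SE_diff = s_p·√(1/n₁ + 1/n₂) = 12.3952·√(1/81 + 1/171) = 1.6719.
t* = 1.969; margin = 1.969 × 1.6719 = 3.2920.
Difference = 58.6 − 61.9 = -3.3000.
-3.3000 ± 3.2920 → (-6.59, -0.01).

(-6.59, -0.01)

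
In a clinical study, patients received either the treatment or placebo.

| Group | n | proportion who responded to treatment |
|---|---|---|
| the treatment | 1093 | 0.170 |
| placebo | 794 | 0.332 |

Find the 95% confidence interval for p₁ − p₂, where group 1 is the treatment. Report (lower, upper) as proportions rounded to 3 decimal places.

(-0.202, -0.122)

SE₁ = √(p̂₁(1−p̂₁)/n₁) = √(0.1700·0.8300/1093) = 0.01136; SE₂ = √(0.3320·0.6680/794) = 0.01671.
Independent samples: SE of the difference = √(SE₁² + SE₂²) = √(0.0001290496 + 0.0002792241) = 0.02021.
z* for 95% confidence is 1.960, so the margin of error is 1.960 × 0.02021 = 0.03961.
Point estimate p̂₁ − p̂₂ = 0.1700 − 0.3320 = -0.1620.
-0.1620 ± 0.03961 → (-0.202, -0.122).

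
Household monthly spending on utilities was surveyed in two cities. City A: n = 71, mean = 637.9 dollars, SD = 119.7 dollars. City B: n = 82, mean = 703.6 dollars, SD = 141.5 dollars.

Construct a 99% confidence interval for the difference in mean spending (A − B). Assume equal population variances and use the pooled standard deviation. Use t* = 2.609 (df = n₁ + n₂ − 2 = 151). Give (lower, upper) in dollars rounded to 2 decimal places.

s_p = √[((n₁−1)s₁² + (n₂−1)s₂²)/(n₁+n₂−2)] = √[(70·119.7² + 81·141.5²)/151] = 131.8430.
SE = 131.8430·√(1/71 + 1/82) = 21.3731.
With t* = 2.609, margin = 2.609 × 21.3731 = 55.7624.
x̄₁ − x̄₂ = 637.9 − 703.6 = -65.7000; interval -65.7000 ± 55.7624 = (-121.46, -9.94).

(-121.46, -9.94)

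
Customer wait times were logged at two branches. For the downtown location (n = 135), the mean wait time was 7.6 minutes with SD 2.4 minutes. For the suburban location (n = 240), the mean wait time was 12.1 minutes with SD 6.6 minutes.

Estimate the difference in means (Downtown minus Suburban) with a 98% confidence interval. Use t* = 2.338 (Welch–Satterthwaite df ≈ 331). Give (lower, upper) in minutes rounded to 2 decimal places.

Standard errors of each mean: 2.4/√135 = 0.2066 and 6.6/√240 = 0.4260.
SE(x̄₁ − x̄₂) = √(0.2066² + 0.4260²) = 0.4735 for independent samples with unequal variances.
With t* = 2.338, the margin is 2.338 × 0.4735 = 1.1070.
x̄₁ − x̄₂ = 7.6 − 12.1 = -4.5000; the interval is -4.5000 ± 1.1070 = (-5.61, -3.39).

(-5.61, -3.39)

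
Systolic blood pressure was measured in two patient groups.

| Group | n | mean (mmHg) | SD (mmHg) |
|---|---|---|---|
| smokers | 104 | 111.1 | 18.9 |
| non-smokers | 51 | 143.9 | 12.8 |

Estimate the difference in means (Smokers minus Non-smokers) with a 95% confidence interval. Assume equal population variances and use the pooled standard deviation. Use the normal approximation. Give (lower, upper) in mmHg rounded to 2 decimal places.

Pooled variance s_p² = [103·18.9² + 50·12.8²] / (104+51−2) = 294.0172, so s_p = 17.1469.
SE_diff = s_p·√(1/n₁ + 1/n₂) = 17.1469·√(1/104 + 1/51) = 2.9312.
z* = 1.960; margin = 1.960 × 2.9312 = 5.7452.
Difference = 111.1 − 143.9 = -32.8000.
-32.8000 ± 5.7452 → (-38.55, -27.05).

(-38.55, -27.05)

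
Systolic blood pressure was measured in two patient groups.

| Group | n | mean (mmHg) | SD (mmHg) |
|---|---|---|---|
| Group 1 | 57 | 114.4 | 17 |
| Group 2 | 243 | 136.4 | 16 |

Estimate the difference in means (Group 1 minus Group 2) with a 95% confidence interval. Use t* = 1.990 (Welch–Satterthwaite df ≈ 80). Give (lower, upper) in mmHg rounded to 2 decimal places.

(-26.92, -17.08)

Standard errors of each mean: 17/√57 = 2.2517 and 16/√243 = 1.0264.
SE(x̄₁ − x̄₂) = √(2.2517² + 1.0264²) = 2.4746 for independent samples with unequal variances.
With t* = 1.990, the margin is 1.990 × 2.4746 = 4.9245.
x̄₁ − x̄₂ = 114.4 − 136.4 = -22.0000; the interval is -22.0000 ± 4.9245 = (-26.92, -17.08).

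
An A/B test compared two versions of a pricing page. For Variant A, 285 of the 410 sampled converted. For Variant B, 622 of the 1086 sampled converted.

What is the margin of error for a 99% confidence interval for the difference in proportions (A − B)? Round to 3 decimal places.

Sample proportions: 285/410 = 0.6951, 622/1086 = 0.5727.
Each SE is √(p̂(1−p̂)/n): √(0.6951·0.3049/410) = 0.02274 and √(0.5727·0.4273/1086) = 0.01501.
SE(p̂₁ − p̂₂) = √(SE₁² + SE₂²) = √(0.0005171076 + 0.0002253001) = 0.02725, since the two samples are independent.
At 99% confidence z* = 2.576; margin = 2.576 × 0.02725 = 0.07020.

0.070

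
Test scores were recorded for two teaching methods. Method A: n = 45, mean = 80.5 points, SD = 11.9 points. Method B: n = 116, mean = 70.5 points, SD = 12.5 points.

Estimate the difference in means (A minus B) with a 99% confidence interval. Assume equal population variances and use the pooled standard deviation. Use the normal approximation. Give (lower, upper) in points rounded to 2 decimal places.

Pooled variance s_p² = [44·11.9² + 115·12.5²] / (45+116−2) = 152.1987, so s_p = 12.3369.
SE_diff = s_p·√(1/n₁ + 1/n₂) = 12.3369·√(1/45 + 1/116) = 2.1666.
z* = 2.576; margin = 2.576 × 2.1666 = 5.5812.
Difference = 80.5 − 70.5 = 10.0000.
10.0000 ± 5.5812 → (4.42, 15.58).

(4.42, 15.58)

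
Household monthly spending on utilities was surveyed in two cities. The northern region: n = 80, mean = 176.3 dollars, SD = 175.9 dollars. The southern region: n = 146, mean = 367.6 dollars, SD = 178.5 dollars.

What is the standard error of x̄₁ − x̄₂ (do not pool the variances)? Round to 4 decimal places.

24.5966

Standard errors of each mean: 175.9/√80 = 19.6662 and 178.5/√146 = 14.7728.
SE(x̄₁ − x̄₂) = √(19.6662² + 14.7728²) = 24.5966 for independent samples with unequal variances.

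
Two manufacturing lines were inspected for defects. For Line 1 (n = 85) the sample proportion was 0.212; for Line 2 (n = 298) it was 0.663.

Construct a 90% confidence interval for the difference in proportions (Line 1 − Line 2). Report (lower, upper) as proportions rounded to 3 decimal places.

Each SE is √(p̂(1−p̂)/n): √(0.2120·0.7880/85) = 0.04433 and √(0.6630·0.3370/298) = 0.02738.
SE(p̂₁ − p̂₂) = √(SE₁² + SE₂²) = √(0.0019651489 + 0.0007496644) = 0.05210, since the two samples are independent.
At 90% confidence z* = 1.645; margin = 1.645 × 0.05210 = 0.08570.
The difference is 0.2120 − 0.6630 = -0.4510, so the interval is -0.4510 ± 0.08570 = (-0.537, -0.365).

(-0.537, -0.365)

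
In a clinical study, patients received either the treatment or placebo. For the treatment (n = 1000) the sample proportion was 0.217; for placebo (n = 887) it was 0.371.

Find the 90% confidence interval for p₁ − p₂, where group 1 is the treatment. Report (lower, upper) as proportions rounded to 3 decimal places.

(-0.188, -0.120)

Each SE is √(p̂(1−p̂)/n): √(0.2170·0.7830/1000) = 0.01303 and √(0.3710·0.6290/887) = 0.01622.
SE(p̂₁ − p̂₂) = √(SE₁² + SE₂²) = √(0.0001697809 + 0.0002630884) = 0.02081, since the two samples are independent.
At 90% confidence z* = 1.645; margin = 1.645 × 0.02081 = 0.03423.
The difference is 0.2170 − 0.3710 = -0.1540, so the interval is -0.1540 ± 0.03423 = (-0.188, -0.120).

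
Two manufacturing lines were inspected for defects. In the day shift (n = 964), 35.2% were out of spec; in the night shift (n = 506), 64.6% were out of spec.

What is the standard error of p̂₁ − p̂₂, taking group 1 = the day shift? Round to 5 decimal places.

Each SE is √(p̂(1−p̂)/n): √(0.3520·0.6480/964) = 0.01538 and √(0.6460·0.3540/506) = 0.02126.
SE(p̂₁ − p̂₂) = √(SE₁² + SE₂²) = √(0.0002365444 + 0.0004519876) = 0.02624, since the two samples are independent.

0.02624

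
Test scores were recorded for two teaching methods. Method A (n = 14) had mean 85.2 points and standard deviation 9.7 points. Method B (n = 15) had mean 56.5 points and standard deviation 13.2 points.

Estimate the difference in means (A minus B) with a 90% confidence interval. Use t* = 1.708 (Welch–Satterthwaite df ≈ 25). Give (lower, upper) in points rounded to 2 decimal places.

SE₁ = s₁/√n₁ = 9.7/√14 = 2.5924; SE₂ = 13.2/√15 = 3.4082.
Independent samples, unequal variances: SE_diff = √(SE₁² + SE₂²) = √(6.72053776 + 11.61582724) = 4.2821.
t* = 1.708, so margin of error = 1.708 × 4.2821 = 7.3138.
Difference in means = 85.2 − 56.5 = 28.7000.
28.7000 ± 7.3138 → (21.39, 36.01).

(21.39, 36.01)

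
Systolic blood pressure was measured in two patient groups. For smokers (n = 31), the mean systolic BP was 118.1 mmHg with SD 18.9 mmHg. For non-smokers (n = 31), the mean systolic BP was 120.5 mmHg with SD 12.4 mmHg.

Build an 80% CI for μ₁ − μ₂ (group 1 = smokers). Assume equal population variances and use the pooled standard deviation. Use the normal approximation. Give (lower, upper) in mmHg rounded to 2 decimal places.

(-7.60, 2.80)

Pooled variance s_p² = [30·18.9² + 30·12.4²] / (31+31−2) = 255.4850, so s_p = 15.9839.
SE_diff = s_p·√(1/n₁ + 1/n₂) = 15.9839·√(1/31 + 1/31) = 4.0599.
z* = 1.282; margin = 1.282 × 4.0599 = 5.2048.
Difference = 118.1 − 120.5 = -2.4000.
-2.4000 ± 5.2048 → (-7.60, 2.80).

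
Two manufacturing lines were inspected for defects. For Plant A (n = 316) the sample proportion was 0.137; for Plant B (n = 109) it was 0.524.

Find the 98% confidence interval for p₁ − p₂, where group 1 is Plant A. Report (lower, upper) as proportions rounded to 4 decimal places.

The two standard errors are √(0.1370×0.8630/316) = 0.01934 and √(0.5240×0.4760/109) = 0.04784.
Because the samples are independent, SE_diff = √(0.01934² + 0.04784²) = 0.05160.
Using z* = 2.326 for 98%, ME = 2.326 × 0.05160 = 0.12002.
p̂₁ − p̂₂ = -0.3870; interval -0.3870 ± 0.12002 gives (-0.5070, -0.2670).

(-0.5070, -0.2670)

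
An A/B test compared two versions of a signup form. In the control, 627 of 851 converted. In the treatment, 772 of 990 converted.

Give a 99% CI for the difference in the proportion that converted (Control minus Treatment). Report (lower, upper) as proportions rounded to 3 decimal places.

(-0.095, 0.009)

First, p̂₁ = 627/851 = 0.7368; p̂₂ = 772/990 = 0.7798.
The two standard errors are √(0.7368×0.2632/851) = 0.01510 and √(0.7798×0.2202/990) = 0.01317.
Because the samples are independent, SE_diff = √(0.01510² + 0.01317²) = 0.02004.
Using z* = 2.576 for 99%, ME = 2.576 × 0.02004 = 0.05162.
p̂₁ − p̂₂ = -0.0430; interval -0.0430 ± 0.05162 gives (-0.095, 0.009).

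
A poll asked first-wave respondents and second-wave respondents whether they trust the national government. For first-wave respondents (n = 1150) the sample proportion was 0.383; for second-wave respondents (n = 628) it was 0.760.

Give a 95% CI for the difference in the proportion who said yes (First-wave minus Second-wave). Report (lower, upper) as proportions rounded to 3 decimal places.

SE₁ = √(p̂₁(1−p̂₁)/n₁) = √(0.3830·0.6170/1150) = 0.01433; SE₂ = √(0.7600·0.2400/628) = 0.01704.
Independent samples: SE of the difference = √(SE₁² + SE₂²) = √(0.0002053489 + 0.0002903616) = 0.02226.
z* for 95% confidence is 1.960, so the margin of error is 1.960 × 0.02226 = 0.04363.
Point estimate p̂₁ − p̂₂ = 0.3830 − 0.7600 = -0.3770.
-0.3770 ± 0.04363 → (-0.421, -0.333).

(-0.421, -0.333)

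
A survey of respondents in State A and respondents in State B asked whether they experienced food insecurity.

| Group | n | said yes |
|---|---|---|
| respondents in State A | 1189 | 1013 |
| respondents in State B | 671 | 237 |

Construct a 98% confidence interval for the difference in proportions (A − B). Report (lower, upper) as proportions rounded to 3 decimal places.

(0.450, 0.548)

First, p̂₁ = 1013/1189 = 0.8520; p̂₂ = 237/671 = 0.3532.
The two standard errors are √(0.8520×0.1480/1189) = 0.01030 and √(0.3532×0.6468/671) = 0.01845.
Because the samples are independent, SE_diff = √(0.01030² + 0.01845²) = 0.02113.
Using z* = 2.326 for 98%, ME = 2.326 × 0.02113 = 0.04915.
p̂₁ − p̂₂ = 0.4988; interval 0.4988 ± 0.04915 gives (0.450, 0.548).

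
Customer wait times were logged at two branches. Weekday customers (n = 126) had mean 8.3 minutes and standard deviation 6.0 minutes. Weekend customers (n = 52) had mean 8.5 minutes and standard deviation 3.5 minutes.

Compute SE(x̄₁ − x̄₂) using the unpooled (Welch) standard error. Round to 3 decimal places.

0.722

Standard errors of each mean: 6.0/√126 = 0.5345 and 3.5/√52 = 0.4854.
SE(x̄₁ − x̄₂) = √(0.5345² + 0.4854²) = 0.7220 for independent samples with unequal variances.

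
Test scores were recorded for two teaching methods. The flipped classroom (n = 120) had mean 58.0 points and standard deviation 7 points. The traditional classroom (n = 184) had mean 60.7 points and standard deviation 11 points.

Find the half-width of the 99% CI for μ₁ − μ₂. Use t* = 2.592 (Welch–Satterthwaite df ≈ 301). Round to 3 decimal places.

2.676

Per-group SEs: s₁/√n₁ = 7/√120 = 0.6390, s₂/√n₂ = 11/√184 = 0.8109.
Unpooled SE of the difference: √(0.408321 + 0.65755881) = 1.0324.
Margin of error = t* · SE = 2.592 × 1.0324 = 2.6760.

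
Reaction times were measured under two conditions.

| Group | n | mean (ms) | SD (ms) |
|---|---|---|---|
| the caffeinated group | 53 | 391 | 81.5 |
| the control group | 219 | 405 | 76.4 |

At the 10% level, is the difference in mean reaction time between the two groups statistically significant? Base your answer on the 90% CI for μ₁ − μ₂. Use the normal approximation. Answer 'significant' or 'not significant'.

not significant

Per-group SEs: s₁/√n₁ = 81.5/√53 = 11.1949, s₂/√n₂ = 76.4/√219 = 5.1626.
Unpooled SE of the difference: √(125.32578601 + 26.65243876) = 12.3279.
Margin of error = z* · SE = 1.645 × 12.3279 = 20.2794.
x̄₁ − x̄₂ = 391 − 405 = -14.0000.
CI: -14.0000 ± 20.2794 = (-34.2794, 6.2794).
The interval (-34.2794, 6.2794) contains 0, so the difference is not significant.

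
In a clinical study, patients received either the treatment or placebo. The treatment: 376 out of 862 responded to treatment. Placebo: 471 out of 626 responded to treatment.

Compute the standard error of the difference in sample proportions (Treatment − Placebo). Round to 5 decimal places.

Sample proportions: 376/862 = 0.4362, 471/626 = 0.7524.
Each SE is √(p̂(1−p̂)/n): √(0.4362·0.5638/862) = 0.01689 and √(0.7524·0.2476/626) = 0.01725.
SE(p̂₁ − p̂₂) = √(SE₁² + SE₂²) = √(0.0002852721 + 0.0002975625) = 0.02414, since the two samples are independent.

0.02414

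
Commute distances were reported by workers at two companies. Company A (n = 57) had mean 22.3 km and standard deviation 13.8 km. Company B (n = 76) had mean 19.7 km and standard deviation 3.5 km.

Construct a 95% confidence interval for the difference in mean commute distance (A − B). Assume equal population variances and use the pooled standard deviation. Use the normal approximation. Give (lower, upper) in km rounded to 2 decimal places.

Pooled variance s_p² = [56·13.8² + 75·3.5²] / (57+76−2) = 88.4228, so s_p = 9.4033.
SE_diff = s_p·√(1/n₁ + 1/n₂) = 9.4033·√(1/57 + 1/76) = 1.6476.
z* = 1.960; margin = 1.960 × 1.6476 = 3.2293.
Difference = 22.3 − 19.7 = 2.6000.
2.6000 ± 3.2293 → (-0.63, 5.83).

(-0.63, 5.83)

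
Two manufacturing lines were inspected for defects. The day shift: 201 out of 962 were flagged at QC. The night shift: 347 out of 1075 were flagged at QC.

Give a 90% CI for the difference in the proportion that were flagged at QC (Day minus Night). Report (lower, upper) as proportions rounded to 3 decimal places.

(-0.146, -0.082)

p̂₁ = 201/962 = 0.2089 and p̂₂ = 347/1075 = 0.3228.
SE₁ = √(p̂₁(1−p̂₁)/n₁) = √(0.2089·0.7911/962) = 0.01311; SE₂ = √(0.3228·0.6772/1075) = 0.01426.
Independent samples: SE of the difference = √(SE₁² + SE₂²) = √(0.0001718721 + 0.0002033476) = 0.01937.
z* for 90% confidence is 1.645, so the margin of error is 1.645 × 0.01937 = 0.03186.
Point estimate p̂₁ − p̂₂ = 0.2089 − 0.3228 = -0.1139.
-0.1139 ± 0.03186 → (-0.146, -0.082).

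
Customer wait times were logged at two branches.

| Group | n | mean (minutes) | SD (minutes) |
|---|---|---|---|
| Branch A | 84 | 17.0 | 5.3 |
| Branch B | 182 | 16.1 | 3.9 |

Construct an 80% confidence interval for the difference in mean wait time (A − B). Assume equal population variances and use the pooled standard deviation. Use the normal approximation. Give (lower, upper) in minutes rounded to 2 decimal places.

Pooled variance s_p² = [83·5.3² + 181·3.9²] / (84+182−2) = 19.2594, so s_p = 4.3886.
SE_diff = s_p·√(1/n₁ + 1/n₂) = 4.3886·√(1/84 + 1/182) = 0.5789.
z* = 1.282; margin = 1.282 × 0.5789 = 0.7421.
Difference = 17.0 − 16.1 = 0.9000.
0.9000 ± 0.7421 → (0.16, 1.64).

(0.16, 1.64)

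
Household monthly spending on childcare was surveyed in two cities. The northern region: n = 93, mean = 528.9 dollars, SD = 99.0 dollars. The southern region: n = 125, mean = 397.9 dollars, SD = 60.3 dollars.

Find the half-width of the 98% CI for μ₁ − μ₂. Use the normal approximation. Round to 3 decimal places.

26.973

Standard errors of each mean: 99.0/√93 = 10.2658 and 60.3/√125 = 5.3934.
SE(x̄₁ − x̄₂) = √(10.2658² + 5.3934²) = 11.5964 for independent samples with unequal variances.
With z* = 2.326, the margin is 2.326 × 11.5964 = 26.9732.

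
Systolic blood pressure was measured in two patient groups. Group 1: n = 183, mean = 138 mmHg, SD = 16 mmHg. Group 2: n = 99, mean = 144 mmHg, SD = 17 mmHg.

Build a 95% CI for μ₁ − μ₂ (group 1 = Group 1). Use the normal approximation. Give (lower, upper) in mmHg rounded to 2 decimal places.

(-10.07, -1.93)

SE₁ = s₁/√n₁ = 16/√183 = 1.1828; SE₂ = 17/√99 = 1.7086.
Independent samples, unequal variances: SE_diff = √(SE₁² + SE₂²) = √(1.39901584 + 2.91931396) = 2.0781.
z* = 1.960, so margin of error = 1.960 × 2.0781 = 4.0731.
Difference in means = 138 − 144 = -6.0000.
-6.0000 ± 4.0731 → (-10.07, -1.93).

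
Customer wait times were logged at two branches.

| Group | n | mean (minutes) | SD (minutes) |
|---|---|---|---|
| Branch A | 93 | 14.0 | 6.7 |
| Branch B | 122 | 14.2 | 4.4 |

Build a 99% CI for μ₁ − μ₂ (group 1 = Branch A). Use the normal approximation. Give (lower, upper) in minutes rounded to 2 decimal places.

Standard errors of each mean: 6.7/√93 = 0.6948 and 4.4/√122 = 0.3984.
SE(x̄₁ − x̄₂) = √(0.6948² + 0.3984²) = 0.8009 for independent samples with unequal variances.
With z* = 2.576, the margin is 2.576 × 0.8009 = 2.0631.
x̄₁ − x̄₂ = 14.0 − 14.2 = -0.2000; the interval is -0.2000 ± 2.0631 = (-2.26, 1.86).

(-2.26, 1.86)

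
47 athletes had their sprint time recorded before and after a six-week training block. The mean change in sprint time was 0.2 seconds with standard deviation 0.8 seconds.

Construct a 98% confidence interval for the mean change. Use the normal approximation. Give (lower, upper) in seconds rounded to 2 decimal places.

(-0.07, 0.47)

This is a matched-pairs design, so SE = s_d/√n = 0.8/√47 = 0.1167.
Margin = 2.326 × 0.1167 = 0.2714; the interval is 0.2 ± 0.2714 = (-0.07, 0.47).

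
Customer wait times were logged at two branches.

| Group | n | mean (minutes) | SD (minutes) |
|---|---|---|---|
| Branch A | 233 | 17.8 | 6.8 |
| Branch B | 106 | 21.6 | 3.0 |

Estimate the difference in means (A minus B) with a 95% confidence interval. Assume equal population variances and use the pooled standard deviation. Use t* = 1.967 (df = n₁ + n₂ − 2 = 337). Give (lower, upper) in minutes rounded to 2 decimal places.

(-5.16, -2.44)

s_p = √[((n₁−1)s₁² + (n₂−1)s₂²)/(n₁+n₂−2)] = √[(232·6.8² + 105·3.0²)/337] = 5.8853.
SE = 5.8853·√(1/233 + 1/106) = 0.6895.
With t* = 1.967, margin = 1.967 × 0.6895 = 1.3562.
x̄₁ − x̄₂ = 17.8 − 21.6 = -3.8000; interval -3.8000 ± 1.3562 = (-5.16, -2.44).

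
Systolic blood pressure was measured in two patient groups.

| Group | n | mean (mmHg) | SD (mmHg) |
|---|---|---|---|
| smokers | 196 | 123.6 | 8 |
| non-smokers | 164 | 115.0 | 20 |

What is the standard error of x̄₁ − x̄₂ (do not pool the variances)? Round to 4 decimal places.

1.6630

Standard errors of each mean: 8/√196 = 0.5714 and 20/√164 = 1.5617.
SE(x̄₁ − x̄₂) = √(0.5714² + 1.5617²) = 1.6630 for independent samples with unequal variances.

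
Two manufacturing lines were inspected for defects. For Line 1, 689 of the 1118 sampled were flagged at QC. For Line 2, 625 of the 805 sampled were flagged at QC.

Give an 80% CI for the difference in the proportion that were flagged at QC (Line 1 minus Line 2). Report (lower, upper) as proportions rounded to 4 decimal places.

(-0.1866, -0.1336)

First, p̂₁ = 689/1118 = 0.6163; p̂₂ = 625/805 = 0.7764.
The two standard errors are √(0.6163×0.3837/1118) = 0.01454 and √(0.7764×0.2236/805) = 0.01469.
Because the samples are independent, SE_diff = √(0.01454² + 0.01469²) = 0.02067.
Using z* = 1.282 for 80%, ME = 1.282 × 0.02067 = 0.02650.
p̂₁ − p̂₂ = -0.1601; interval -0.1601 ± 0.02650 gives (-0.1866, -0.1336).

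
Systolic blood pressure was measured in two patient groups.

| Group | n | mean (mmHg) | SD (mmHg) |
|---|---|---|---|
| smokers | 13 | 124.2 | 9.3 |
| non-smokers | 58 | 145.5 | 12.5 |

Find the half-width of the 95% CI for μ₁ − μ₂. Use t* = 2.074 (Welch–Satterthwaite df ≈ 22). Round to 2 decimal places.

SE₁ = s₁/√n₁ = 9.3/√13 = 2.5794; SE₂ = 12.5/√58 = 1.6413.
Independent samples, unequal variances: SE_diff = √(SE₁² + SE₂²) = √(6.65330436 + 2.69386569) = 3.0573.
t* = 2.074, so margin of error = 2.074 × 3.0573 = 6.3408.

6.34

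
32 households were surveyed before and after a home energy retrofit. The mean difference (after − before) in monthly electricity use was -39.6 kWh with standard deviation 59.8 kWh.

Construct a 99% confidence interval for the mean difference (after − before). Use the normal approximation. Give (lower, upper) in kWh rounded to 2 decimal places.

Paired design: SE = s_d/√n = 59.8/√32 = 10.5712.
z* = 2.576; margin of error = 2.576 × 10.5712 = 27.2314.
-39.6 ± 27.2314 → (-66.83, -12.37).

(-66.83, -12.37)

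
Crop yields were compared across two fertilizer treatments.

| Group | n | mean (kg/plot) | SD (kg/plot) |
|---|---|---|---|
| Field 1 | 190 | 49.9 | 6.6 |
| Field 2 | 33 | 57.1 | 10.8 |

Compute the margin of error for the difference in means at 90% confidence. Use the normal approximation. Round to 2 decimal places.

3.19

Per-group SEs: s₁/√n₁ = 6.6/√190 = 0.4788, s₂/√n₂ = 10.8/√33 = 1.8800.
Unpooled SE of the difference: √(0.22924944 + 3.5344) = 1.9400.
Margin of error = z* · SE = 1.645 × 1.9400 = 3.1913.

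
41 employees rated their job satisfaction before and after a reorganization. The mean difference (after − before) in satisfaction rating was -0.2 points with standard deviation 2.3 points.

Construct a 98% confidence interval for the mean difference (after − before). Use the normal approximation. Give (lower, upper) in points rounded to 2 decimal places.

(-1.04, 0.64)

Paired design: SE = s_d/√n = 2.3/√41 = 0.3592.
z* = 2.326; margin of error = 2.326 × 0.3592 = 0.8355.
-0.2 ± 0.8355 → (-1.04, 0.64).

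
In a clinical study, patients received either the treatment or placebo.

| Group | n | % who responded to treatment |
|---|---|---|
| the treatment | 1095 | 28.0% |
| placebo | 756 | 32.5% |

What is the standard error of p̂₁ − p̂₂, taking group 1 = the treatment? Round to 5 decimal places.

0.02178

Each SE is √(p̂(1−p̂)/n): √(0.2800·0.7200/1095) = 0.01357 and √(0.3250·0.6750/756) = 0.01703.
SE(p̂₁ − p̂₂) = √(SE₁² + SE₂²) = √(0.0001841449 + 0.0002900209) = 0.02178, since the two samples are independent.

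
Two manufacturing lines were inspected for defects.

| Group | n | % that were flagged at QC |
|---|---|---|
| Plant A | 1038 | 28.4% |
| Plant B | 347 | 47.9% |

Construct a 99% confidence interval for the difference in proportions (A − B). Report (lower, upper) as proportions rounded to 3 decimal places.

SE₁ = √(p̂₁(1−p̂₁)/n₁) = √(0.2840·0.7160/1038) = 0.01400; SE₂ = √(0.4790·0.5210/347) = 0.02682.
Independent samples: SE of the difference = √(SE₁² + SE₂²) = √(0.000196 + 0.0007193124) = 0.03025.
z* for 99% confidence is 2.576, so the margin of error is 2.576 × 0.03025 = 0.07792.
Point estimate p̂₁ − p̂₂ = 0.2840 − 0.4790 = -0.1950.
-0.1950 ± 0.07792 → (-0.273, -0.117).

(-0.273, -0.117)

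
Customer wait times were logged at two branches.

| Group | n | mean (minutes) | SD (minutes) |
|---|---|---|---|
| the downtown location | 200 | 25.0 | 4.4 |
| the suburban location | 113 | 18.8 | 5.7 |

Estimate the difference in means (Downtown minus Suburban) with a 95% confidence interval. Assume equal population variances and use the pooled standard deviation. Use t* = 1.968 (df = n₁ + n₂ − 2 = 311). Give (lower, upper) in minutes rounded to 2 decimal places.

Pooled variance s_p² = [199·4.4² + 112·5.7²] / (200+113−2) = 24.0885, so s_p = 4.9080.
SE_diff = s_p·√(1/n₁ + 1/n₂) = 4.9080·√(1/200 + 1/113) = 0.5776.
t* = 1.968; margin = 1.968 × 0.5776 = 1.1367.
Difference = 25.0 − 18.8 = 6.2000.
6.2000 ± 1.1367 → (5.06, 7.34).

(5.06, 7.34)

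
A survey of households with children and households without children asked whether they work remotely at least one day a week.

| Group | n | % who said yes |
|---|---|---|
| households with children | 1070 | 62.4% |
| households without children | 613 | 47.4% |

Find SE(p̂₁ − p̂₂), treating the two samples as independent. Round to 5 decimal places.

0.02502

SE₁ = √(p̂₁(1−p̂₁)/n₁) = √(0.6240·0.3760/1070) = 0.01481; SE₂ = √(0.4740·0.5260/613) = 0.02017.
Independent samples: SE of the difference = √(SE₁² + SE₂²) = √(0.0002193361 + 0.0004068289) = 0.02502.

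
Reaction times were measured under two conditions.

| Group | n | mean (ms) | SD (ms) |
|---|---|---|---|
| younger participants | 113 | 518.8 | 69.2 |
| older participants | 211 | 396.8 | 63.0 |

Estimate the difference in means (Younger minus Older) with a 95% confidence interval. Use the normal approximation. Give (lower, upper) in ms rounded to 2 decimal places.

(106.67, 137.33)

SE₁ = s₁/√n₁ = 69.2/√113 = 6.5098; SE₂ = 63.0/√211 = 4.3371.
Independent samples, unequal variances: SE_diff = √(SE₁² + SE₂²) = √(42.37749604 + 18.81043641) = 7.8223.
z* = 1.960, so margin of error = 1.960 × 7.8223 = 15.3317.
Difference in means = 518.8 − 396.8 = 122.0000.
122.0000 ± 15.3317 → (106.67, 137.33).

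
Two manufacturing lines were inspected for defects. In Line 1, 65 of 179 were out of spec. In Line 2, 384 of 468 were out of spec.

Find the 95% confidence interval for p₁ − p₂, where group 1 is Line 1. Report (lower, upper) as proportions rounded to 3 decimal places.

(-0.536, -0.379)

First, p̂₁ = 65/179 = 0.3631; p̂₂ = 384/468 = 0.8205.
The two standard errors are √(0.3631×0.6369/179) = 0.03594 and √(0.8205×0.1795/468) = 0.01774.
Because the samples are independent, SE_diff = √(0.03594² + 0.01774²) = 0.04008.
Using z* = 1.960 for 95%, ME = 1.960 × 0.04008 = 0.07856.
p̂₁ − p̂₂ = -0.4574; interval -0.4574 ± 0.07856 gives (-0.536, -0.379).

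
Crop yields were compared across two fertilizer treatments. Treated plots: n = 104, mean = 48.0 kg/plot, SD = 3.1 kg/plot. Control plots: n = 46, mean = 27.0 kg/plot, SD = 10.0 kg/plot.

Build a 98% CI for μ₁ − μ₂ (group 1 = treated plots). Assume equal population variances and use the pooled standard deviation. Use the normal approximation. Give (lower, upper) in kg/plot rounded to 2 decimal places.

Pooled variance s_p² = [103·3.1² + 45·10.0²] / (104+46−2) = 37.0934, so s_p = 6.0904.
SE_diff = s_p·√(1/n₁ + 1/n₂) = 6.0904·√(1/104 + 1/46) = 1.0784.
z* = 2.326; margin = 2.326 × 1.0784 = 2.5084.
Difference = 48.0 − 27.0 = 21.0000.
21.0000 ± 2.5084 → (18.49, 23.51).

(18.49, 23.51)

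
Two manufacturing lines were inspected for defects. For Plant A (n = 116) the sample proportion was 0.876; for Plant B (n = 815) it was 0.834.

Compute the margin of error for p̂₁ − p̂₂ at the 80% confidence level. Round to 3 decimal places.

The two standard errors are √(0.8760×0.1240/116) = 0.03060 and √(0.8340×0.1660/815) = 0.01303.
Because the samples are independent, SE_diff = √(0.03060² + 0.01303²) = 0.03326.
Using z* = 1.282 for 80%, ME = 1.282 × 0.03326 = 0.04264.

0.043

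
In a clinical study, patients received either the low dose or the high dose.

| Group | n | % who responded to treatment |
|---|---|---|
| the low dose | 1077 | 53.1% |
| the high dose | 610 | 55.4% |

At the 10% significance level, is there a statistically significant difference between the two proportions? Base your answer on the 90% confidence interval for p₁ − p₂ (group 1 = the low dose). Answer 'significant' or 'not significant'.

not significant

The two standard errors are √(0.5310×0.4690/1077) = 0.01521 and √(0.5540×0.4460/610) = 0.02013.
Because the samples are independent, SE_diff = √(0.01521² + 0.02013²) = 0.02523.
Using z* = 1.645 for 90%, ME = 1.645 × 0.02523 = 0.04150.
p̂₁ − p̂₂ = -0.0230; interval -0.0230 ± 0.04150 gives (-0.06450, 0.01850).
The interval (-0.06450, 0.01850) contains 0, so the difference is not significant.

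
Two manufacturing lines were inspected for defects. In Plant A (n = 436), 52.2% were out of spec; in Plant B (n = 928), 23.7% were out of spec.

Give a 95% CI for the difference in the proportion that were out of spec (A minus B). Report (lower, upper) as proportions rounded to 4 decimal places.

(0.2307, 0.3393)

SE₁ = √(p̂₁(1−p̂₁)/n₁) = √(0.5220·0.4780/436) = 0.02392; SE₂ = √(0.2370·0.7630/928) = 0.01396.
Independent samples: SE of the difference = √(SE₁² + SE₂²) = √(0.0005721664 + 0.0001948816) = 0.02770.
z* for 95% confidence is 1.960, so the margin of error is 1.960 × 0.02770 = 0.05429.
Point estimate p̂₁ − p̂₂ = 0.5220 − 0.2370 = 0.2850.
0.2850 ± 0.05429 → (0.2307, 0.3393).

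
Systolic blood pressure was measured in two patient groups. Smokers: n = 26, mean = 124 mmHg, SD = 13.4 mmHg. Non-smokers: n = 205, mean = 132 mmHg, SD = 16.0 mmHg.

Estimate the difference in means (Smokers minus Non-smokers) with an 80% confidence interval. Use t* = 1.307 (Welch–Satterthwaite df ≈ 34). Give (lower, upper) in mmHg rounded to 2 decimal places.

(-11.73, -4.27)

Standard errors of each mean: 13.4/√26 = 2.6280 and 16.0/√205 = 1.1175.
SE(x̄₁ − x̄₂) = √(2.6280² + 1.1175²) = 2.8557 for independent samples with unequal variances.
With t* = 1.307, the margin is 1.307 × 2.8557 = 3.7324.
x̄₁ − x̄₂ = 124 − 132 = -8.0000; the interval is -8.0000 ± 3.7324 = (-11.73, -4.27).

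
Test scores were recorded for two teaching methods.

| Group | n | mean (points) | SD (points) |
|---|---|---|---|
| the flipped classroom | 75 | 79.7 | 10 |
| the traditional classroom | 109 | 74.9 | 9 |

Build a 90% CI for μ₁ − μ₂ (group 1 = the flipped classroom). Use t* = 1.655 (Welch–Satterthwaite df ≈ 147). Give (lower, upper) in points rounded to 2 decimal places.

Standard errors of each mean: 10/√75 = 1.1547 and 9/√109 = 0.8620.
SE(x̄₁ − x̄₂) = √(1.1547² + 0.8620²) = 1.4410 for independent samples with unequal variances.
With t* = 1.655, the margin is 1.655 × 1.4410 = 2.3849.
x̄₁ − x̄₂ = 79.7 − 74.9 = 4.8000; the interval is 4.8000 ± 2.3849 = (2.42, 7.18).

(2.42, 7.18)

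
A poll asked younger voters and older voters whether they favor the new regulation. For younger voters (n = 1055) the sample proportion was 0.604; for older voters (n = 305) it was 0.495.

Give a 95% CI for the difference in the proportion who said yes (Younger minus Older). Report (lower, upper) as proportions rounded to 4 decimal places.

SE₁ = √(p̂₁(1−p̂₁)/n₁) = √(0.6040·0.3960/1055) = 0.01506; SE₂ = √(0.4950·0.5050/305) = 0.02863.
Independent samples: SE of the difference = √(SE₁² + SE₂²) = √(0.0002268036 + 0.0008196769) = 0.03235.
z* for 95% confidence is 1.960, so the margin of error is 1.960 × 0.03235 = 0.06341.
Point estimate p̂₁ − p̂₂ = 0.6040 − 0.4950 = 0.1090.
0.1090 ± 0.06341 → (0.0456, 0.1724).

(0.0456, 0.1724)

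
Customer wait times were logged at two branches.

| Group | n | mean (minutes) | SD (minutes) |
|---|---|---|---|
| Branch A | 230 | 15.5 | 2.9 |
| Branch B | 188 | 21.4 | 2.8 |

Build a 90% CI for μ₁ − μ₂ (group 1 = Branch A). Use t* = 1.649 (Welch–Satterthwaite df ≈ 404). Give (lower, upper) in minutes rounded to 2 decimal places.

(-6.36, -5.44)

Per-group SEs: s₁/√n₁ = 2.9/√230 = 0.1912, s₂/√n₂ = 2.8/√188 = 0.2042.
Unpooled SE of the difference: √(0.03655744 + 0.04169764) = 0.2797.
Margin of error = t* · SE = 1.649 × 0.2797 = 0.4612.
x̄₁ − x̄₂ = 15.5 − 21.4 = -5.9000.
CI: -5.9000 ± 0.4612 = (-6.36, -5.44).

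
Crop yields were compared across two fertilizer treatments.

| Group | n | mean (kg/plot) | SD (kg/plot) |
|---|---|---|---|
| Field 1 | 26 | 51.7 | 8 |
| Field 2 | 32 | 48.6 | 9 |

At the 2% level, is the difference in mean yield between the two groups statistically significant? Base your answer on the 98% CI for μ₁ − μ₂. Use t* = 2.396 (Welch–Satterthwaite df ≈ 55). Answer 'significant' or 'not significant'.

not significant

Per-group SEs: s₁/√n₁ = 8/√26 = 1.5689, s₂/√n₂ = 9/√32 = 1.5910.
Unpooled SE of the difference: √(2.46144721 + 2.531281) = 2.2344.
Margin of error = t* · SE = 2.396 × 2.2344 = 5.3536.
x̄₁ − x̄₂ = 51.7 − 48.6 = 3.1000.
CI: 3.1000 ± 5.3536 = (-2.2536, 8.4536).
The interval (-2.2536, 8.4536) contains 0, so the difference is not significant.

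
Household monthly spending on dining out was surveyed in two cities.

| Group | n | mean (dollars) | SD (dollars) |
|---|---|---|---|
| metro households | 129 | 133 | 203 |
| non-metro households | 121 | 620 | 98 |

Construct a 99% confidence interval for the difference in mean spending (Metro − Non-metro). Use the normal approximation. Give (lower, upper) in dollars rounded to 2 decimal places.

(-538.44, -435.56)

Per-group SEs: s₁/√n₁ = 203/√129 = 17.8732, s₂/√n₂ = 98/√121 = 8.9091.
Unpooled SE of the difference: √(319.45127824 + 79.37206281) = 19.9706.
Margin of error = z* · SE = 2.576 × 19.9706 = 51.4443.
x̄₁ − x̄₂ = 133 − 620 = -487.0000.
CI: -487.0000 ± 51.4443 = (-538.44, -435.56).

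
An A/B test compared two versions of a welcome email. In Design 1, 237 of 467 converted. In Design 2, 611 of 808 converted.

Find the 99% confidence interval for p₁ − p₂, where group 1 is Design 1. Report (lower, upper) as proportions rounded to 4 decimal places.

Sample proportions: 237/467 = 0.5075, 611/808 = 0.7562.
Each SE is √(p̂(1−p̂)/n): √(0.5075·0.4925/467) = 0.02313 and √(0.7562·0.2438/808) = 0.01511.
SE(p̂₁ − p̂₂) = √(SE₁² + SE₂²) = √(0.0005349969 + 0.0002283121) = 0.02763, since the two samples are independent.
At 99% confidence z* = 2.576; margin = 2.576 × 0.02763 = 0.07117.
The difference is 0.5075 − 0.7562 = -0.2487, so the interval is -0.2487 ± 0.07117 = (-0.3199, -0.1775).

(-0.3199, -0.1775)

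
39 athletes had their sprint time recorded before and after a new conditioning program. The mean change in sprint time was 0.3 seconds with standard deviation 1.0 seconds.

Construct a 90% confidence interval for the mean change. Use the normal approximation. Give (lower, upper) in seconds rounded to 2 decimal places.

(0.04, 0.56)

This is a matched-pairs design, so SE = s_d/√n = 1.0/√39 = 0.1601.
Margin = 1.645 × 0.1601 = 0.2634; the interval is 0.3 ± 0.2634 = (0.04, 0.56).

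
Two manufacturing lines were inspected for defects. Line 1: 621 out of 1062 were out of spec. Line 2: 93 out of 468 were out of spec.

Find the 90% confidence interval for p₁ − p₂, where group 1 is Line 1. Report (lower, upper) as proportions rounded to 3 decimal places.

p̂₁ = 621/1062 = 0.5847 and p̂₂ = 93/468 = 0.1987.
SE₁ = √(p̂₁(1−p̂₁)/n₁) = √(0.5847·0.4153/1062) = 0.01512; SE₂ = √(0.1987·0.8013/468) = 0.01844.
Independent samples: SE of the difference = √(SE₁² + SE₂²) = √(0.0002286144 + 0.0003400336) = 0.02385.
z* for 90% confidence is 1.645, so the margin of error is 1.645 × 0.02385 = 0.03923.
Point estimate p̂₁ − p̂₂ = 0.5847 − 0.1987 = 0.3860.
0.3860 ± 0.03923 → (0.347, 0.425).

(0.347, 0.425)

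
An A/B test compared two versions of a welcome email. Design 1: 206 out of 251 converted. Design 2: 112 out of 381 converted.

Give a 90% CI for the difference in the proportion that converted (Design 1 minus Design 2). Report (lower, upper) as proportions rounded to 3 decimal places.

p̂₁ = 206/251 = 0.8207 and p̂₂ = 112/381 = 0.2940.
SE₁ = √(p̂₁(1−p̂₁)/n₁) = √(0.8207·0.1793/251) = 0.02421; SE₂ = √(0.2940·0.7060/381) = 0.02334.
Independent samples: SE of the difference = √(SE₁² + SE₂²) = √(0.0005861241 + 0.0005447556) = 0.03363.
z* for 90% confidence is 1.645, so the margin of error is 1.645 × 0.03363 = 0.05532.
Point estimate p̂₁ − p̂₂ = 0.8207 − 0.2940 = 0.5267.
0.5267 ± 0.05532 → (0.471, 0.582).

(0.471, 0.582)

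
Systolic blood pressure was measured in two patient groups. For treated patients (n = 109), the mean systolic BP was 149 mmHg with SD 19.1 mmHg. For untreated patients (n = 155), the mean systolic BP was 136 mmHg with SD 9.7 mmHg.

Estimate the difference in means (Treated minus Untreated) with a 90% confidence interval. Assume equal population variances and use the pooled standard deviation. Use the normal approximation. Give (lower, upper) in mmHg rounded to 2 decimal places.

(10.05, 15.95)

Pooled variance s_p² = [108·19.1² + 154·9.7²] / (109+155−2) = 205.6845, so s_p = 14.3417.
SE_diff = s_p·√(1/n₁ + 1/n₂) = 14.3417·√(1/109 + 1/155) = 1.7928.
z* = 1.645; margin = 1.645 × 1.7928 = 2.9492.
Difference = 149 − 136 = 13.0000.
13.0000 ± 2.9492 → (10.05, 15.95).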